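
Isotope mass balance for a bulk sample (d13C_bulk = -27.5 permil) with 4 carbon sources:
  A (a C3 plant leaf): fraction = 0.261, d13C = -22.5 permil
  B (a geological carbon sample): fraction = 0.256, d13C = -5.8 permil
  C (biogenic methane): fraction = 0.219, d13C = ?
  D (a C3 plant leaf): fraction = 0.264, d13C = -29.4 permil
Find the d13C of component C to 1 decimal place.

-56.5 permil

Isotope mass balance: δ_bulk = Σ fᵢ·δᵢ.
-27.5 = 0.261×(-22.5) + 0.256×(-5.8) + 0.219×δ_C + 0.264×(-29.4)
0.219·δ_C = -27.5 − (-15.119) = -12.381
δ_C = -12.381 / 0.219 = -56.53 permil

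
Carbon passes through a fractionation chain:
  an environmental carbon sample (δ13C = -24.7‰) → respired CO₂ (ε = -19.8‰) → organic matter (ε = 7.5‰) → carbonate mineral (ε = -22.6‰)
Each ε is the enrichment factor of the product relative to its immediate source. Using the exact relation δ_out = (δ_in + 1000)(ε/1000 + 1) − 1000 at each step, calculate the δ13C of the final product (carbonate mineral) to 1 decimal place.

-58.6‰

step 1: δ = (-24.70 + 1000)·(-19.8/1000 + 1) − 1000 = -44.01‰
step 2: δ = (-44.01 + 1000)·(7.5/1000 + 1) − 1000 = -36.84‰
step 3: δ = (-36.84 + 1000)·(-22.6/1000 + 1) − 1000 = -58.61‰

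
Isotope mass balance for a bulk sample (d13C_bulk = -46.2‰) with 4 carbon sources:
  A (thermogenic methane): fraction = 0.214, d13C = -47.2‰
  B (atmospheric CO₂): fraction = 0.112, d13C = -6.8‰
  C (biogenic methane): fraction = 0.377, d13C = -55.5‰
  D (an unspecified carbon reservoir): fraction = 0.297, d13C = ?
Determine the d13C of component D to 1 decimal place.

Isotope mass balance: δ_bulk = Σ fᵢ·δᵢ.
-46.2 = 0.214×(-47.2) + 0.112×(-6.8) + 0.377×(-55.5) + 0.297×δ_D
0.297·δ_D = -46.2 − (-31.786) = -14.414
δ_D = -14.414 / 0.297 = -48.53‰

-48.5‰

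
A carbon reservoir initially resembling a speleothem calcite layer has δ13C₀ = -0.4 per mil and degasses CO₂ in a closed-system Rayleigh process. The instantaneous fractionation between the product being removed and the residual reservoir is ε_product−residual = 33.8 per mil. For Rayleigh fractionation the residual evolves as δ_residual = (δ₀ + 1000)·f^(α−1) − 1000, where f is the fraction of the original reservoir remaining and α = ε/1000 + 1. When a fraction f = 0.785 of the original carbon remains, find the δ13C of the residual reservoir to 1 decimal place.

Rayleigh residual: δ_res = (δ₀ + 1000)·f^(α−1) − 1000
α = ε/1000 + 1 = 1.03380, so α − 1 = 0.03380
f^(α−1) = 0.785^(0.03380) = 0.991851
δ_res = (-0.4 + 1000) × 0.991851 − 1000 = 991.455 − 1000 = -8.55 per mil

-8.5 per mil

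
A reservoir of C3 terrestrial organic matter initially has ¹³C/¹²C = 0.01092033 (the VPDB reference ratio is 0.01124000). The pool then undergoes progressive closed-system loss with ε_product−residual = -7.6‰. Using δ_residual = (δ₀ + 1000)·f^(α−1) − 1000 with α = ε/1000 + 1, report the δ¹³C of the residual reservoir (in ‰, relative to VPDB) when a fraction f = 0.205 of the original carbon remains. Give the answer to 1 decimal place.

δ₀ = (0.01092033/0.01124000 − 1)×1000 = (0.971560 − 1)×1000 = -28.440‰
α − 1 = ε/1000 = -0.0076
f^(α−1) = 0.205^(-0.0076) = 1.012117
δ_res = (-28.440 + 1000) × 1.012117 − 1000 = 983.332 − 1000 = -16.67‰

-16.7‰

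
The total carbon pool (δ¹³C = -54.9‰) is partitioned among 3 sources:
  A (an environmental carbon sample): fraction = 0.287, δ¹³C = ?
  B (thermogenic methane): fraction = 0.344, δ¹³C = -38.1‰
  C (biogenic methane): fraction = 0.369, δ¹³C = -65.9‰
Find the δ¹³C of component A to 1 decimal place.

-60.9‰

Isotope mass balance: δ_bulk = Σ fᵢ·δᵢ.
-54.9 = 0.287×δ_A + 0.344×(-38.1) + 0.369×(-65.9)
0.287·δ_A = -54.9 − (-37.424) = -17.476
δ_A = -17.476 / 0.287 = -60.89‰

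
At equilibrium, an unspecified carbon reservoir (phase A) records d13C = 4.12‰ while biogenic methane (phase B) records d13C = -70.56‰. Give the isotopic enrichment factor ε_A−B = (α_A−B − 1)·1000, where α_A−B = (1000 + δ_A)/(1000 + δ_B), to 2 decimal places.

α_A−B = (1000 + 4.12) / (1000 + -70.56) = 1004.12 / 929.44 = 1.080349
ε_A−B = (1.080349 − 1) × 1000 = 80.349‰
(The approximation ε ≈ δ_A − δ_B would give 74.68‰.)

80.35‰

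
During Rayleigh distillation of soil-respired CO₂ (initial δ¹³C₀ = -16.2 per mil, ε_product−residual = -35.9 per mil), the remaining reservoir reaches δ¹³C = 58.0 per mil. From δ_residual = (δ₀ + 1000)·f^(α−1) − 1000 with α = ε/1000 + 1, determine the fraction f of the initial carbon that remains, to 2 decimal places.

α − 1 = ε/1000 = -0.0359
(δ_res + 1000)/(δ₀ + 1000) = (58.0 + 1000)/(-16.2 + 1000) = 1058.0/983.8 = 1.075422
f = 1.075422^(1/-0.0359) = exp(ln(1.075422)/-0.0359) = exp(0.07271/-0.0359)
f = exp(-2.0254) = 0.1319

0.13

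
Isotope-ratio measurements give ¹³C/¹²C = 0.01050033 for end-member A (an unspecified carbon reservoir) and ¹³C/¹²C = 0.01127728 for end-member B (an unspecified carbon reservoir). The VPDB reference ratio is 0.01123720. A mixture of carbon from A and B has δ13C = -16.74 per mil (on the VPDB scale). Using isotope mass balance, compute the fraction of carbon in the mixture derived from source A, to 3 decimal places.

δ_A = (0.01050033/0.01123720 − 1)×1000 = (0.934426 − 1)×1000 = -65.574 per mil
δ_B = (0.01127728/0.01123720 − 1)×1000 = (1.003567 − 1)×1000 = 3.567 per mil
f_A = (δ_mix − δ_B)/(δ_A − δ_B) = (-16.74 − (3.567))/(-65.574 − (3.567))
f_A = -20.307 / -69.141 = 0.2937

0.294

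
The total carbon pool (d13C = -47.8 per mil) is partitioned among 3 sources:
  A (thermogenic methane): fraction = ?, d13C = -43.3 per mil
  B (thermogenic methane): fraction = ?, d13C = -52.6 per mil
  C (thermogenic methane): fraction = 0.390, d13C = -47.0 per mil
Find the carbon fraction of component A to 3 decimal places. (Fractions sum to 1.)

0.281

Let f_A and f_B be the unknown fractions; fractions sum to 1 so f_A + f_B = 0.610.
Mass balance: Σ fᵢ·δᵢ = δ_bulk ⇒ f_A·(-43.3) + f_B·(-52.6) = -47.8 − (-18.330) = -29.470
Substitute f_B = 0.610 − f_A:
f_A·(-43.3 − -52.6) = -29.470 − 0.610×(-52.6) = 2.616
f_A = 2.616 / 9.3 = 0.2813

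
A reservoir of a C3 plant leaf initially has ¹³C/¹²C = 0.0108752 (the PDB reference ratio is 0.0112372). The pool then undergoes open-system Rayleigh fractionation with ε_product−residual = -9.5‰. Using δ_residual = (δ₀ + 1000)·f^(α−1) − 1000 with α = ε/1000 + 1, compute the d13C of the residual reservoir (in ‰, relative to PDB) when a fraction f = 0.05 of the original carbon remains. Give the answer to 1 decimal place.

δ₀ = (0.0108752/0.0112372 − 1)×1000 = (0.967786 − 1)×1000 = -32.214‰
α − 1 = ε/1000 = -0.0095
f^(α−1) = 0.05^(-0.0095) = 1.028868
δ_res = (-32.214 + 1000) × 1.028868 − 1000 = 995.724 − 1000 = -4.28‰

-4.3‰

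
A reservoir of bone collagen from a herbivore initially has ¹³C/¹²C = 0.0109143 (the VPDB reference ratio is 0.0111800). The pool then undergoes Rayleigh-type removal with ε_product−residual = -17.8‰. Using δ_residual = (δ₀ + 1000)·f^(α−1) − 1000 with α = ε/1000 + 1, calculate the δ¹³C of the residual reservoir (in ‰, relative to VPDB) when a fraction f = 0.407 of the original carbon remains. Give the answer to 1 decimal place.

δ₀ = (0.0109143/0.0111800 − 1)×1000 = (0.976234 − 1)×1000 = -23.766‰
α − 1 = ε/1000 = -0.0178
f^(α−1) = 0.407^(-0.0178) = 1.016130
δ_res = (-23.766 + 1000) × 1.016130 − 1000 = 991.981 − 1000 = -8.02‰

-8.0‰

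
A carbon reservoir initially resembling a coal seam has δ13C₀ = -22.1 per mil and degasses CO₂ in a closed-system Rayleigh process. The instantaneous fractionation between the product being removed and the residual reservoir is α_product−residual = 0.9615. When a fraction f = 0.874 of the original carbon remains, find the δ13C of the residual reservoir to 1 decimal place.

Rayleigh residual: δ_res = (δ₀ + 1000)·f^(α−1) − 1000
α − 1 = -0.03850
f^(α−1) = 0.874^(-0.03850) = 1.005198
δ_res = (-22.1 + 1000) × 1.005198 − 1000 = 982.984 − 1000 = -17.02 per mil

-17.0 per mil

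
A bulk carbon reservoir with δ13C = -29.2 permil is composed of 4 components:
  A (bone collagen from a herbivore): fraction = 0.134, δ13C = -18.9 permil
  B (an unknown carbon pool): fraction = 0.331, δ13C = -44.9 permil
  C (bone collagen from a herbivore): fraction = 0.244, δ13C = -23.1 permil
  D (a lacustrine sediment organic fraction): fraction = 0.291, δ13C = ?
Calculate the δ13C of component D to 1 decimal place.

Isotope mass balance: δ_bulk = Σ fᵢ·δᵢ.
-29.2 = 0.134×(-18.9) + 0.331×(-44.9) + 0.244×(-23.1) + 0.291×δ_D
0.291·δ_D = -29.2 − (-23.031) = -6.169
δ_D = -6.169 / 0.291 = -21.20 permil

-21.2 permil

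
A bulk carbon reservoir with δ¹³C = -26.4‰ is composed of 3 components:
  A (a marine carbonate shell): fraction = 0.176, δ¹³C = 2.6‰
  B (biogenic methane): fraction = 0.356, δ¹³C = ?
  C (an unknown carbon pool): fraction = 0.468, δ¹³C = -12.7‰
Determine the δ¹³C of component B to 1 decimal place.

-58.7‰

Isotope mass balance: δ_bulk = Σ fᵢ·δᵢ.
-26.4 = 0.176×(2.6) + 0.356×δ_B + 0.468×(-12.7)
0.356·δ_B = -26.4 − (-5.486) = -20.914
δ_B = -20.914 / 0.356 = -58.75‰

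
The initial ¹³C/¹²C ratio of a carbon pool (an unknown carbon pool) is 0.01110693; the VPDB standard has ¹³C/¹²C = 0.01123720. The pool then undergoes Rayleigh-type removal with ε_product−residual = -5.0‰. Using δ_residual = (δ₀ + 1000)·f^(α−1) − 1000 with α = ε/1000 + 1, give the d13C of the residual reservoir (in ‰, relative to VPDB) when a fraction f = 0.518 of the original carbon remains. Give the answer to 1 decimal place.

-8.3‰

δ₀ = (0.01110693/0.01123720 − 1)×1000 = (0.988407 − 1)×1000 = -11.593‰
α − 1 = ε/1000 = -0.0050
f^(α−1) = 0.518^(-0.0050) = 1.003294
δ_res = (-11.593 + 1000) × 1.003294 − 1000 = 991.663 − 1000 = -8.34‰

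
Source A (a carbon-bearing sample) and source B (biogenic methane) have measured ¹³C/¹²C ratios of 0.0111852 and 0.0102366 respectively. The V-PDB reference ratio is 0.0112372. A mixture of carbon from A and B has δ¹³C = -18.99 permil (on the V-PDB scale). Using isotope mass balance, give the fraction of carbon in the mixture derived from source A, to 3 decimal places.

0.830

δ_A = (0.0111852/0.0112372 − 1)×1000 = (0.995373 − 1)×1000 = -4.627 permil
δ_B = (0.0102366/0.0112372 − 1)×1000 = (0.910956 − 1)×1000 = -89.044 permil
f_A = (δ_mix − δ_B)/(δ_A − δ_B) = (-18.99 − (-89.044))/(-4.627 − (-89.044))
f_A = 70.054 / 84.416 = 0.8299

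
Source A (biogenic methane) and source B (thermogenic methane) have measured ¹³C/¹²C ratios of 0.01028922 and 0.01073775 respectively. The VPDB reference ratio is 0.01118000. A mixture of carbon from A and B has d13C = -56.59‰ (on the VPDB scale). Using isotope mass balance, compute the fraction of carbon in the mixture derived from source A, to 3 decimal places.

0.425

δ_A = (0.01028922/0.01118000 − 1)×1000 = (0.920324 − 1)×1000 = -79.676‰
δ_B = (0.01073775/0.01118000 − 1)×1000 = (0.960443 − 1)×1000 = -39.557‰
f_A = (δ_mix − δ_B)/(δ_A − δ_B) = (-56.59 − (-39.557))/(-79.676 − (-39.557))
f_A = -17.033 / -40.119 = 0.4246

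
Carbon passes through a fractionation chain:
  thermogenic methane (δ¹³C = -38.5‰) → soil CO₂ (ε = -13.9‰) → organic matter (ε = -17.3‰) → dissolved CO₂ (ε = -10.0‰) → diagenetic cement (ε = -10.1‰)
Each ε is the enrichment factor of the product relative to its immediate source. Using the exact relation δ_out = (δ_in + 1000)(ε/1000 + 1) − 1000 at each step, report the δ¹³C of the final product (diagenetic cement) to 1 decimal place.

step 1: δ = (-38.50 + 1000)·(-13.9/1000 + 1) − 1000 = -51.86‰
step 2: δ = (-51.86 + 1000)·(-17.3/1000 + 1) − 1000 = -68.27‰
step 3: δ = (-68.27 + 1000)·(-10.0/1000 + 1) − 1000 = -77.58‰
step 4: δ = (-77.58 + 1000)·(-10.1/1000 + 1) − 1000 = -86.90‰

-86.9‰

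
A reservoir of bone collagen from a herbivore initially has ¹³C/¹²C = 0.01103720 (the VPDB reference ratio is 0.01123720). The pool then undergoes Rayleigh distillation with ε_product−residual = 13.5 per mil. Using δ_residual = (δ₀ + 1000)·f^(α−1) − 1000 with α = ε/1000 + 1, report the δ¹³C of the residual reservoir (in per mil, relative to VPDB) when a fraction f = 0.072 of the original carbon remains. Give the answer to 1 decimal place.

δ₀ = (0.01103720/0.01123720 − 1)×1000 = (0.982202 − 1)×1000 = -17.798 per mil
α − 1 = ε/1000 = 0.0135
f^(α−1) = 0.072^(0.0135) = 0.965104
δ_res = (-17.798 + 1000) × 0.965104 − 1000 = 947.927 − 1000 = -52.07 per mil

-52.1 per mil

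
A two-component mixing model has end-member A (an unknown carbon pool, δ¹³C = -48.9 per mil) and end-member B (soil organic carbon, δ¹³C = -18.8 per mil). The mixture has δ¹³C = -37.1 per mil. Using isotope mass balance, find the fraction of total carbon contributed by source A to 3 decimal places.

0.608

δ_mix = f_A·δ_A + (1 − f_A)·δ_B  ⇒  f_A = (δ_mix − δ_B)/(δ_A − δ_B)
f_A = (-37.1 − (-18.8)) / (-48.9 − (-18.8))
f_A = -18.3 / -30.1 = 0.6080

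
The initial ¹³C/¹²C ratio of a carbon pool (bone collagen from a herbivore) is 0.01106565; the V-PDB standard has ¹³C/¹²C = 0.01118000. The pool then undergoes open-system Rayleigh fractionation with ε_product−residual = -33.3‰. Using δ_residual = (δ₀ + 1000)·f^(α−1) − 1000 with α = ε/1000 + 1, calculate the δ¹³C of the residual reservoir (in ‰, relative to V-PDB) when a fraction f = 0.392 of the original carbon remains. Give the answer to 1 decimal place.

δ₀ = (0.01106565/0.01118000 − 1)×1000 = (0.989772 − 1)×1000 = -10.228‰
α − 1 = ε/1000 = -0.0333
f^(α−1) = 0.392^(-0.0333) = 1.031677
δ_res = (-10.228 + 1000) × 1.031677 − 1000 = 1021.125 − 1000 = 21.12‰

21.1‰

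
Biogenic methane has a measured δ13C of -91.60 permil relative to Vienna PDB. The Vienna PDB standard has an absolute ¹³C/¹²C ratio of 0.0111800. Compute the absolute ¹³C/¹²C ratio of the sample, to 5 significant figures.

0.010156

R_sample = R_standard × (δ13C/1000 + 1)
R_sample = 0.0111800 × (-91.60/1000 + 1) = 0.0111800 × 0.908400
R_sample = 0.0101559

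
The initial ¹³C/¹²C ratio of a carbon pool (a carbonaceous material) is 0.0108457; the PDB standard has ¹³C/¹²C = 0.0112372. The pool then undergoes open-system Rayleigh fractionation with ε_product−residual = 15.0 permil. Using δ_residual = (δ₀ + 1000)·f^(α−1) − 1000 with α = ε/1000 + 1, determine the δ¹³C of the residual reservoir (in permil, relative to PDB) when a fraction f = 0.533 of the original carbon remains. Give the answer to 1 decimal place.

-43.9 permil

δ₀ = (0.0108457/0.0112372 − 1)×1000 = (0.965160 − 1)×1000 = -34.840 permil
α − 1 = ε/1000 = 0.0150
f^(α−1) = 0.533^(0.0150) = 0.990606
δ_res = (-34.840 + 1000) × 0.990606 − 1000 = 956.094 − 1000 = -43.91 permil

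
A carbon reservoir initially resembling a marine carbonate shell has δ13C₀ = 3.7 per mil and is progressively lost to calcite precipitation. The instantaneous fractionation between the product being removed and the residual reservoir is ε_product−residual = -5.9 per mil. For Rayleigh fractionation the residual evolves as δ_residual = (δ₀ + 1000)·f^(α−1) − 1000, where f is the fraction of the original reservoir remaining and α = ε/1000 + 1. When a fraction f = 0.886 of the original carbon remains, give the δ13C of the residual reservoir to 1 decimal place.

Rayleigh residual: δ_res = (δ₀ + 1000)·f^(α−1) − 1000
α = ε/1000 + 1 = 0.99410, so α − 1 = -0.00590
f^(α−1) = 0.886^(-0.00590) = 1.000714
δ_res = (3.7 + 1000) × 1.000714 − 1000 = 1004.417 − 1000 = 4.42 per mil

4.4 per mil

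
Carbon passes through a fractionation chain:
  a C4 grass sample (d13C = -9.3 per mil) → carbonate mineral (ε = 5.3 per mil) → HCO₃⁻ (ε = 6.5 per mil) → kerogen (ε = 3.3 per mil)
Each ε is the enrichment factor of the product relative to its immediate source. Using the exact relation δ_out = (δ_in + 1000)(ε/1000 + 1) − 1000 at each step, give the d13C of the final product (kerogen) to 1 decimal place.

5.7 per mil

step 1: δ = (-9.30 + 1000)·(5.3/1000 + 1) − 1000 = -4.05 per mil
step 2: δ = (-4.05 + 1000)·(6.5/1000 + 1) − 1000 = 2.42 per mil
step 3: δ = (2.42 + 1000)·(3.3/1000 + 1) − 1000 = 5.73 per mil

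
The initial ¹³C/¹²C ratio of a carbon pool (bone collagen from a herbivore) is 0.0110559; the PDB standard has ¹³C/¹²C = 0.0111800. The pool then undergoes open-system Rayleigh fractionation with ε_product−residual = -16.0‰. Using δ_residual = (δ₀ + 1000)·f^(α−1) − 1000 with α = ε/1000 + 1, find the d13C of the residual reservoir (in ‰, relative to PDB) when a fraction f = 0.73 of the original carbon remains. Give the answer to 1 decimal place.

δ₀ = (0.0110559/0.0111800 − 1)×1000 = (0.988900 − 1)×1000 = -11.100‰
α − 1 = ε/1000 = -0.0160
f^(α−1) = 0.73^(-0.0160) = 1.005048
δ_res = (-11.100 + 1000) × 1.005048 − 1000 = 993.892 − 1000 = -6.11‰

-6.1‰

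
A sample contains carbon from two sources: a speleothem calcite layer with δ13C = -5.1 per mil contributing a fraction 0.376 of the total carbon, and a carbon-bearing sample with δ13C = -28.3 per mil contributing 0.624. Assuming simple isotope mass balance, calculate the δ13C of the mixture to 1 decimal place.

-19.6 per mil

δ_mix = f_A·δ_A + f_B·δ_B
δ_mix = 0.376 × (-5.1) + 0.624 × (-28.3)
δ_mix = -1.92 + -17.66 = -19.58 per mil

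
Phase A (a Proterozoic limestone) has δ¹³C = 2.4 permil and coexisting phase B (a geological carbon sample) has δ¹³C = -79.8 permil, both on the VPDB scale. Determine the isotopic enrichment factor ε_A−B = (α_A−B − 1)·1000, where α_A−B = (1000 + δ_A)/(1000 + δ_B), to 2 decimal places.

89.33 permil

α_A−B = (1000 + 2.4) / (1000 + -79.8) = 1002.4 / 920.2 = 1.089328
ε_A−B = (1.089328 − 1) × 1000 = 89.328 permil
(The approximation ε ≈ δ_A − δ_B would give 82.2 permil.)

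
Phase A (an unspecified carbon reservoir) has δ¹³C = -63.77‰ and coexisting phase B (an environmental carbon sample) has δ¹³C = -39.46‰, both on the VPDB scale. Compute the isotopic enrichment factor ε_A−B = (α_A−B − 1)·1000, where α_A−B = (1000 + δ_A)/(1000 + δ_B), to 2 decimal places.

α_A−B = (1000 + -63.77) / (1000 + -39.46) = 936.23 / 960.54 = 0.974691
ε_A−B = (0.974691 − 1) × 1000 = -25.309‰
(The approximation ε ≈ δ_A − δ_B would give -24.31‰.)

-25.31‰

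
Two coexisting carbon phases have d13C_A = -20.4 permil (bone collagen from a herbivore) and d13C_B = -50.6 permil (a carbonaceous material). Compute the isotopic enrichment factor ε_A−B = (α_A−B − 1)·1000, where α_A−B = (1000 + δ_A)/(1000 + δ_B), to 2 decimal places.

α_A−B = (1000 + -20.4) / (1000 + -50.6) = 979.6 / 949.4 = 1.031810
ε_A−B = (1.031810 − 1) × 1000 = 31.810 permil
(The approximation ε ≈ δ_A − δ_B would give 30.2 permil.)

31.81 permil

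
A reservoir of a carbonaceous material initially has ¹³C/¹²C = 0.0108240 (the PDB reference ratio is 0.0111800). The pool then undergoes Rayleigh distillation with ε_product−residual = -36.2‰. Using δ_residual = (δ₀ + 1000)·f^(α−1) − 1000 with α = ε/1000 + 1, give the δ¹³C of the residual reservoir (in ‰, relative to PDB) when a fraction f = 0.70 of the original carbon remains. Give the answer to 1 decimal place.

-19.3‰

δ₀ = (0.0108240/0.0111800 − 1)×1000 = (0.968157 − 1)×1000 = -31.843‰
α − 1 = ε/1000 = -0.0362
f^(α−1) = 0.70^(-0.0362) = 1.012995
δ_res = (-31.843 + 1000) × 1.012995 − 1000 = 980.739 − 1000 = -19.26‰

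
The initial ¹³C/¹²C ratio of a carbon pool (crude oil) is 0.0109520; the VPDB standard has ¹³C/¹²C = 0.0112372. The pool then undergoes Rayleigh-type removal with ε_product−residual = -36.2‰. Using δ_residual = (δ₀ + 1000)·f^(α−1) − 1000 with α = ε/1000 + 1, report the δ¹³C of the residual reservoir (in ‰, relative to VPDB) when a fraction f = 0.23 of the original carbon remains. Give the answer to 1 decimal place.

δ₀ = (0.0109520/0.0112372 − 1)×1000 = (0.974620 − 1)×1000 = -25.380‰
α − 1 = ε/1000 = -0.0362
f^(α−1) = 0.23^(-0.0362) = 1.054643
δ_res = (-25.380 + 1000) × 1.054643 − 1000 = 1027.876 − 1000 = 27.88‰

27.9‰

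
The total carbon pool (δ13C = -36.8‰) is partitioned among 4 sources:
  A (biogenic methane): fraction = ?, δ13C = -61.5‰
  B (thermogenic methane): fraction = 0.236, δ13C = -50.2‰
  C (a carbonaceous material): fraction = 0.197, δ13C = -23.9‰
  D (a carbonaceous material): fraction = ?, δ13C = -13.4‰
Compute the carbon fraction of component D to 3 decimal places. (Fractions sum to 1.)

Let f_D and f_A be the unknown fractions; fractions sum to 1 so f_D + f_A = 0.567.
Mass balance: Σ fᵢ·δᵢ = δ_bulk ⇒ f_D·(-13.4) + f_A·(-61.5) = -36.8 − (-16.556) = -20.244
Substitute f_A = 0.567 − f_D:
f_D·(-13.4 − -61.5) = -20.244 − 0.567×(-61.5) = 14.626
f_D = 14.626 / 48.1 = 0.3041

0.304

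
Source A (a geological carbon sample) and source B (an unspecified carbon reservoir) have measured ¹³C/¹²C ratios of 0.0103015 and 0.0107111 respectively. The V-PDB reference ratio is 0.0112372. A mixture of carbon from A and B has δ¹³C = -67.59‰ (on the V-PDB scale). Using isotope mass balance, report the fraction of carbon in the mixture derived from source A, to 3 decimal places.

δ_A = (0.0103015/0.0112372 − 1)×1000 = (0.916732 − 1)×1000 = -83.268‰
δ_B = (0.0107111/0.0112372 − 1)×1000 = (0.953182 − 1)×1000 = -46.818‰
f_A = (δ_mix − δ_B)/(δ_A − δ_B) = (-67.59 − (-46.818))/(-83.268 − (-46.818))
f_A = -20.772 / -36.450 = 0.5699

0.570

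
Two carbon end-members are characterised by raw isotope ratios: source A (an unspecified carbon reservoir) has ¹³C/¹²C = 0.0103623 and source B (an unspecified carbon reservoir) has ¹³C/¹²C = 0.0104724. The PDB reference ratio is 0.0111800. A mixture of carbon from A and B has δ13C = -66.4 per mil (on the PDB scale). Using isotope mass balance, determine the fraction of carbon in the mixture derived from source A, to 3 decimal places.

0.316

δ_A = (0.0103623/0.0111800 − 1)×1000 = (0.926860 − 1)×1000 = -73.140 per mil
δ_B = (0.0104724/0.0111800 − 1)×1000 = (0.936708 − 1)×1000 = -63.292 per mil
f_A = (δ_mix − δ_B)/(δ_A − δ_B) = (-66.4 − (-63.292))/(-73.140 − (-63.292))
f_A = -3.108 / -9.848 = 0.3156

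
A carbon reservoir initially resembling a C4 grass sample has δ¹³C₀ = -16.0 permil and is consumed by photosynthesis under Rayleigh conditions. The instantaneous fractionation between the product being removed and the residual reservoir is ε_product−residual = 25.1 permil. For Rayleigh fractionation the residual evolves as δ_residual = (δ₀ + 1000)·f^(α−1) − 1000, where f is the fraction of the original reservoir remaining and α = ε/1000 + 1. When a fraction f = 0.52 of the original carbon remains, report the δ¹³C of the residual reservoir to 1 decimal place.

Rayleigh residual: δ_res = (δ₀ + 1000)·f^(α−1) − 1000
α = ε/1000 + 1 = 1.02510, so α − 1 = 0.02510
f^(α−1) = 0.52^(0.02510) = 0.983720
δ_res = (-16.0 + 1000) × 0.983720 − 1000 = 967.981 − 1000 = -32.02 permil

-32.0 permil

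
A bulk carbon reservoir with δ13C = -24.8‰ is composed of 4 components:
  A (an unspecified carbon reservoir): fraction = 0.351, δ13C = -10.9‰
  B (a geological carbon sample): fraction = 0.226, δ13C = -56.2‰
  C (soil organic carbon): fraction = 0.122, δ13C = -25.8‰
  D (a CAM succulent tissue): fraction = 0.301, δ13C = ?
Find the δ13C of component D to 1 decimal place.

Isotope mass balance: δ_bulk = Σ fᵢ·δᵢ.
-24.8 = 0.351×(-10.9) + 0.226×(-56.2) + 0.122×(-25.8) + 0.301×δ_D
0.301·δ_D = -24.8 − (-19.675) = -5.125
δ_D = -5.125 / 0.301 = -17.03‰

-17.0‰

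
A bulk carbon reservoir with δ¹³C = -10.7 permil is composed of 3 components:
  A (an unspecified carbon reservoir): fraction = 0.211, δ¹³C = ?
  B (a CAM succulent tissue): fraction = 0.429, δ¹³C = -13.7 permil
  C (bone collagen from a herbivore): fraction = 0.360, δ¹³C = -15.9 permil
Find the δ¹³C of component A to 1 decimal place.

4.3 permil

Isotope mass balance: δ_bulk = Σ fᵢ·δᵢ.
-10.7 = 0.211×δ_A + 0.429×(-13.7) + 0.360×(-15.9)
0.211·δ_A = -10.7 − (-11.601) = 0.901
δ_A = 0.901 / 0.211 = 4.27 permil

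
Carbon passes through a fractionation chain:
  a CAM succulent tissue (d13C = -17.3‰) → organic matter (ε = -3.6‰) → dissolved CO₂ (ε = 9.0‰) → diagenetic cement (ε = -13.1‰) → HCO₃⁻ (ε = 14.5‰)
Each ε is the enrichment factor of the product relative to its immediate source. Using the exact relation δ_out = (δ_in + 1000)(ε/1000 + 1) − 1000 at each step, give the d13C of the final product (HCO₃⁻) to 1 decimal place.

-10.8‰

step 1: δ = (-17.30 + 1000)·(-3.6/1000 + 1) − 1000 = -20.84‰
step 2: δ = (-20.84 + 1000)·(9.0/1000 + 1) − 1000 = -12.03‰
step 3: δ = (-12.03 + 1000)·(-13.1/1000 + 1) − 1000 = -24.97‰
step 4: δ = (-24.97 + 1000)·(14.5/1000 + 1) − 1000 = -10.83‰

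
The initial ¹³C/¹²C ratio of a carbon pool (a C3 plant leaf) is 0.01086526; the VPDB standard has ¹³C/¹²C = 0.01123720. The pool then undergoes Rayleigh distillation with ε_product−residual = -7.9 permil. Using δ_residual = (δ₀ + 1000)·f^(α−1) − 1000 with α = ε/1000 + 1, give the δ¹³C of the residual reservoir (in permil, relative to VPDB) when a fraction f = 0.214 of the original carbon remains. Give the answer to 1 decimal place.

-21.3 permil

δ₀ = (0.01086526/0.01123720 − 1)×1000 = (0.966901 − 1)×1000 = -33.099 permil
α − 1 = ε/1000 = -0.0079
f^(α−1) = 0.214^(-0.0079) = 1.012255
δ_res = (-33.099 + 1000) × 1.012255 − 1000 = 978.750 − 1000 = -21.25 permil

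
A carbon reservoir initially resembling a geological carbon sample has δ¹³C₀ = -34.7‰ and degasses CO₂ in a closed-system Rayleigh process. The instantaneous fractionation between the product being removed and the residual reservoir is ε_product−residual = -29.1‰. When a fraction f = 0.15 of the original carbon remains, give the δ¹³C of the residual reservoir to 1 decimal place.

Rayleigh residual: δ_res = (δ₀ + 1000)·f^(α−1) − 1000
α = ε/1000 + 1 = 0.97090, so α − 1 = -0.02910
f^(α−1) = 0.15^(-0.02910) = 1.056758
δ_res = (-34.7 + 1000) × 1.056758 − 1000 = 1020.089 − 1000 = 20.09‰

20.1‰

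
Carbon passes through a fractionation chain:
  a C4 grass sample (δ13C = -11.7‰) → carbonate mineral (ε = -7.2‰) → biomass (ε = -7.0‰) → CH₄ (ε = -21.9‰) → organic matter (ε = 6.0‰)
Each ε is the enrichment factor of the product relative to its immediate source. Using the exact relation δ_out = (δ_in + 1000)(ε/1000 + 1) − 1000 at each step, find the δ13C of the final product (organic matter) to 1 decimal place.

step 1: δ = (-11.70 + 1000)·(-7.2/1000 + 1) − 1000 = -18.82‰
step 2: δ = (-18.82 + 1000)·(-7.0/1000 + 1) − 1000 = -25.68‰
step 3: δ = (-25.68 + 1000)·(-21.9/1000 + 1) − 1000 = -47.02‰
step 4: δ = (-47.02 + 1000)·(6.0/1000 + 1) − 1000 = -41.30‰

-41.3‰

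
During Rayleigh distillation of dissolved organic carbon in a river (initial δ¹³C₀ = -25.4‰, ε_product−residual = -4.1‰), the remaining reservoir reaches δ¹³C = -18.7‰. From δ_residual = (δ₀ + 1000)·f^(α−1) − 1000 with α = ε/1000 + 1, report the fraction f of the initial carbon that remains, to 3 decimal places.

α − 1 = ε/1000 = -0.0041
(δ_res + 1000)/(δ₀ + 1000) = (-18.7 + 1000)/(-25.4 + 1000) = 981.3/974.6 = 1.006875
f = 1.006875^(1/-0.0041) = exp(ln(1.006875)/-0.0041) = exp(0.00685/-0.0041)
f = exp(-1.6710) = 0.1881

0.188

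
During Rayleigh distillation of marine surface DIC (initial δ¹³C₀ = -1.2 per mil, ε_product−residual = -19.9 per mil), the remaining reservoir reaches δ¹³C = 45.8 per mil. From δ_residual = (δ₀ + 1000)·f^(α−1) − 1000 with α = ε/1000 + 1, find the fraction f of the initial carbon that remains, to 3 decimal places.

0.099

α − 1 = ε/1000 = -0.0199
(δ_res + 1000)/(δ₀ + 1000) = (45.8 + 1000)/(-1.2 + 1000) = 1045.8/998.8 = 1.047056
f = 1.047056^(1/-0.0199) = exp(ln(1.047056)/-0.0199) = exp(0.04598/-0.0199)
f = exp(-2.3107) = 0.0992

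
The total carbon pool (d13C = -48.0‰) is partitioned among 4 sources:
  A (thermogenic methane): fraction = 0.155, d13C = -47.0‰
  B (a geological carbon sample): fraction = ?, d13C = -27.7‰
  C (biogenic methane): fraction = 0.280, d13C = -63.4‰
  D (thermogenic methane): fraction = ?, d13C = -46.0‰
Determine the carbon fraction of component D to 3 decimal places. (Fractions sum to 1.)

0.400

Let f_D and f_B be the unknown fractions; fractions sum to 1 so f_D + f_B = 0.565.
Mass balance: Σ fᵢ·δᵢ = δ_bulk ⇒ f_D·(-46.0) + f_B·(-27.7) = -48.0 − (-25.037) = -22.963
Substitute f_B = 0.565 − f_D:
f_D·(-46.0 − -27.7) = -22.963 − 0.565×(-27.7) = -7.312
f_D = -7.312 / -18.3 = 0.3996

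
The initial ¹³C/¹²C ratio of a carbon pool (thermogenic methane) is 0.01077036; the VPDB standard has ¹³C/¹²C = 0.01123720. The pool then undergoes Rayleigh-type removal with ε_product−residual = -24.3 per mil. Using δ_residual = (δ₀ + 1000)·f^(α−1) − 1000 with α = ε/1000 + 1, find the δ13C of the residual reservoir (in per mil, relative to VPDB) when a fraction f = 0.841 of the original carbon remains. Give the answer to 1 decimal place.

-37.5 per mil

δ₀ = (0.01077036/0.01123720 − 1)×1000 = (0.958456 − 1)×1000 = -41.544 per mil
α − 1 = ε/1000 = -0.0243
f^(α−1) = 0.841^(-0.0243) = 1.004217
δ_res = (-41.544 + 1000) × 1.004217 − 1000 = 962.497 − 1000 = -37.50 per mil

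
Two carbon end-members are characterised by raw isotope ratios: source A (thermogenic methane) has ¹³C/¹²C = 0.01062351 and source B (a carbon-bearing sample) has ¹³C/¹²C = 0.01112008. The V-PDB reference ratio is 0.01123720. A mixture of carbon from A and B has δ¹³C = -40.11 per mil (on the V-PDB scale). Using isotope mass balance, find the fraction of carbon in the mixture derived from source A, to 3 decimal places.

0.672

δ_A = (0.01062351/0.01123720 − 1)×1000 = (0.945388 − 1)×1000 = -54.612 per mil
δ_B = (0.01112008/0.01123720 − 1)×1000 = (0.989577 − 1)×1000 = -10.423 per mil
f_A = (δ_mix − δ_B)/(δ_A − δ_B) = (-40.11 − (-10.423))/(-54.612 − (-10.423))
f_A = -29.687 / -44.190 = 0.6718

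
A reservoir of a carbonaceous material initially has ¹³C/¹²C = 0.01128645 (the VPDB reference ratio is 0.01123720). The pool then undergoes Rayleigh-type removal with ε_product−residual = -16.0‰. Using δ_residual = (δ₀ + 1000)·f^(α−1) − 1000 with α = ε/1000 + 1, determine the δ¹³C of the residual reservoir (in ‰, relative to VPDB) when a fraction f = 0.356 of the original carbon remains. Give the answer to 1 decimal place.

21.1‰

δ₀ = (0.01128645/0.01123720 − 1)×1000 = (1.004383 − 1)×1000 = 4.383‰
α − 1 = ε/1000 = -0.0160
f^(α−1) = 0.356^(-0.0160) = 1.016662
δ_res = (4.383 + 1000) × 1.016662 − 1000 = 1021.118 − 1000 = 21.12‰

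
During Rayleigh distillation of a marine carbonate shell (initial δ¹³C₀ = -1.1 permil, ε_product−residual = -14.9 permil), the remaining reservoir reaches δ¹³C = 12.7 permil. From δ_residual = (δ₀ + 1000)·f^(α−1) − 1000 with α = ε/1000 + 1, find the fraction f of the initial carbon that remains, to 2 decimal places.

0.40

α − 1 = ε/1000 = -0.0149
(δ_res + 1000)/(δ₀ + 1000) = (12.7 + 1000)/(-1.1 + 1000) = 1012.7/998.9 = 1.013815
f = 1.013815^(1/-0.0149) = exp(ln(1.013815)/-0.0149) = exp(0.01372/-0.0149)
f = exp(-0.9208) = 0.3982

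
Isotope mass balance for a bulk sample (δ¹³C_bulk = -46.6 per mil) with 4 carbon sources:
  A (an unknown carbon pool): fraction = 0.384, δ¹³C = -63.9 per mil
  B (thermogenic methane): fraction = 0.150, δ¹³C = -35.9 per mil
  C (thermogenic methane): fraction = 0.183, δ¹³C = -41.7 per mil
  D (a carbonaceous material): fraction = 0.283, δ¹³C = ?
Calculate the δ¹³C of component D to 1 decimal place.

Isotope mass balance: δ_bulk = Σ fᵢ·δᵢ.
-46.6 = 0.384×(-63.9) + 0.150×(-35.9) + 0.183×(-41.7) + 0.283×δ_D
0.283·δ_D = -46.6 − (-37.554) = -9.046
δ_D = -9.046 / 0.283 = -31.97 per mil

-32.0 per mil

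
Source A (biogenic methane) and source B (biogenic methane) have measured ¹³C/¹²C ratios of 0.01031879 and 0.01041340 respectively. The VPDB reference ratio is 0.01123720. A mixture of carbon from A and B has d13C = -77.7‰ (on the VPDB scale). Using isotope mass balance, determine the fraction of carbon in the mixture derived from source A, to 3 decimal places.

δ_A = (0.01031879/0.01123720 − 1)×1000 = (0.918271 − 1)×1000 = -81.729‰
δ_B = (0.01041340/0.01123720 − 1)×1000 = (0.926690 − 1)×1000 = -73.310‰
f_A = (δ_mix − δ_B)/(δ_A − δ_B) = (-77.7 − (-73.310))/(-81.729 − (-73.310))
f_A = -4.390 / -8.419 = 0.5214

0.521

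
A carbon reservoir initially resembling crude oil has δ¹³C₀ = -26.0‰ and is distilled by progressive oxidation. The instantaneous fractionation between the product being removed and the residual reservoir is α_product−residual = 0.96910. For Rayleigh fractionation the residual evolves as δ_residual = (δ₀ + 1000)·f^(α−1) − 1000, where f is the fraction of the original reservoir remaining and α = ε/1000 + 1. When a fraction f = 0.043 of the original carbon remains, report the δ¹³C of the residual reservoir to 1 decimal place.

73.5‰

Rayleigh residual: δ_res = (δ₀ + 1000)·f^(α−1) − 1000
α − 1 = -0.03090
f^(α−1) = 0.043^(-0.03090) = 1.102112
δ_res = (-26.0 + 1000) × 1.102112 − 1000 = 1073.457 − 1000 = 73.46‰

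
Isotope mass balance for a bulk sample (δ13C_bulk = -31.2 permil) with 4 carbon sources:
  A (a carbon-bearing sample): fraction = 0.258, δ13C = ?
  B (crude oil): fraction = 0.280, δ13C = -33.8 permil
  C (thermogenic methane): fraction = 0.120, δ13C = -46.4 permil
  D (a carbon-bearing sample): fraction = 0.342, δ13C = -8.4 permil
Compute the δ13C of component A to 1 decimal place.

Isotope mass balance: δ_bulk = Σ fᵢ·δᵢ.
-31.2 = 0.258×δ_A + 0.280×(-33.8) + 0.120×(-46.4) + 0.342×(-8.4)
0.258·δ_A = -31.2 − (-17.905) = -13.295
δ_A = -13.295 / 0.258 = -51.53 permil

-51.5 permil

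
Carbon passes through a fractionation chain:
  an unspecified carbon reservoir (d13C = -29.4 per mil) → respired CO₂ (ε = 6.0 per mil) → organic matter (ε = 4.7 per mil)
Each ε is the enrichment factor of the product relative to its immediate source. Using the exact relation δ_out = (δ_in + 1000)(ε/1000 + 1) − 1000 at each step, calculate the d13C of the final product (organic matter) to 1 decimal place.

step 1: δ = (-29.40 + 1000)·(6.0/1000 + 1) − 1000 = -23.58 per mil
step 2: δ = (-23.58 + 1000)·(4.7/1000 + 1) − 1000 = -18.99 per mil

-19.0 per mil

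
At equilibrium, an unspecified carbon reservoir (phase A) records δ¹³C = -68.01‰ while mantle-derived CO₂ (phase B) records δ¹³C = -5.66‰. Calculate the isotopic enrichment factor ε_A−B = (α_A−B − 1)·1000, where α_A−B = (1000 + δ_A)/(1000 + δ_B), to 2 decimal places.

-62.70‰

α_A−B = (1000 + -68.01) / (1000 + -5.66) = 931.99 / 994.34 = 0.937295
ε_A−B = (0.937295 − 1) × 1000 = -62.705‰
(The approximation ε ≈ δ_A − δ_B would give -62.35‰.)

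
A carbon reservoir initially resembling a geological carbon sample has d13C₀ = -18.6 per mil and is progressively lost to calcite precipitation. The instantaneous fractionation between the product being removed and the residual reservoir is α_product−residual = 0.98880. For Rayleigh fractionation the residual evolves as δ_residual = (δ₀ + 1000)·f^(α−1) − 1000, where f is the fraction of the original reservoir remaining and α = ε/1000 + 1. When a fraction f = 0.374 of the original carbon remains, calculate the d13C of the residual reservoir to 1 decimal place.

Rayleigh residual: δ_res = (δ₀ + 1000)·f^(α−1) − 1000
α − 1 = -0.01120
f^(α−1) = 0.374^(-0.01120) = 1.011076
δ_res = (-18.6 + 1000) × 1.011076 − 1000 = 992.270 − 1000 = -7.73 per mil

-7.7 per mil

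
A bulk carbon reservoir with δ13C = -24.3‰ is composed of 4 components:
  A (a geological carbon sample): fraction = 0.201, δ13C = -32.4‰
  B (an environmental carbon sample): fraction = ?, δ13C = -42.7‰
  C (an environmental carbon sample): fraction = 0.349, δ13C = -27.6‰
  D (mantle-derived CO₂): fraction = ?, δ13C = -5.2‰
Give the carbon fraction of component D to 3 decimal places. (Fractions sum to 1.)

Let f_D and f_B be the unknown fractions; fractions sum to 1 so f_D + f_B = 0.450.
Mass balance: Σ fᵢ·δᵢ = δ_bulk ⇒ f_D·(-5.2) + f_B·(-42.7) = -24.3 − (-16.145) = -8.155
Substitute f_B = 0.450 − f_D:
f_D·(-5.2 − -42.7) = -8.155 − 0.450×(-42.7) = 11.060
f_D = 11.060 / 37.5 = 0.2949

0.295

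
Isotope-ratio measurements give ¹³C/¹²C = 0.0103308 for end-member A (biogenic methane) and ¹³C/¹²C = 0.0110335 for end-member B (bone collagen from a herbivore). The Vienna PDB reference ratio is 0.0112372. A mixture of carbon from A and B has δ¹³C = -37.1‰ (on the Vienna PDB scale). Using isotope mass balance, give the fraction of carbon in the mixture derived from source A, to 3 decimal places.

δ_A = (0.0103308/0.0112372 − 1)×1000 = (0.919339 − 1)×1000 = -80.661‰
δ_B = (0.0110335/0.0112372 − 1)×1000 = (0.981873 − 1)×1000 = -18.127‰
f_A = (δ_mix − δ_B)/(δ_A − δ_B) = (-37.1 − (-18.127))/(-80.661 − (-18.127))
f_A = -18.973 / -62.533 = 0.3034

0.303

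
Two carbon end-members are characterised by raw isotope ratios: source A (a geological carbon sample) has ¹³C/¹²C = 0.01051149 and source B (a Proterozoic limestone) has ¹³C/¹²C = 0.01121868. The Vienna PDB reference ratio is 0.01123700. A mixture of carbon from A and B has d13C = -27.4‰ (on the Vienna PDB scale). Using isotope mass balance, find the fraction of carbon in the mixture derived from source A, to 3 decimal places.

δ_A = (0.01051149/0.01123700 − 1)×1000 = (0.935436 − 1)×1000 = -64.564‰
δ_B = (0.01121868/0.01123700 − 1)×1000 = (0.998370 − 1)×1000 = -1.630‰
f_A = (δ_mix − δ_B)/(δ_A − δ_B) = (-27.4 − (-1.630))/(-64.564 − (-1.630))
f_A = -25.770 / -62.934 = 0.4095

0.409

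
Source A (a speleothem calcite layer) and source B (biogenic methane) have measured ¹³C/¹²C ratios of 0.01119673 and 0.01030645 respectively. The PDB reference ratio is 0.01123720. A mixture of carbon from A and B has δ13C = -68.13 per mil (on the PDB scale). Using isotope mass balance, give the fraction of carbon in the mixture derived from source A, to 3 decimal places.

0.186

δ_A = (0.01119673/0.01123720 − 1)×1000 = (0.996399 − 1)×1000 = -3.601 per mil
δ_B = (0.01030645/0.01123720 − 1)×1000 = (0.917172 − 1)×1000 = -82.828 per mil
f_A = (δ_mix − δ_B)/(δ_A − δ_B) = (-68.13 − (-82.828))/(-3.601 − (-82.828))
f_A = 14.698 / 79.226 = 0.1855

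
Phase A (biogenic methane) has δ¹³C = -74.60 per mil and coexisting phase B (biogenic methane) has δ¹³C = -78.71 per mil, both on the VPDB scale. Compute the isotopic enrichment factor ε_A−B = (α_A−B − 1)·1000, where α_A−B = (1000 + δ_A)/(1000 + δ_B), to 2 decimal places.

4.46 per mil

α_A−B = (1000 + -74.60) / (1000 + -78.71) = 925.40 / 921.29 = 1.004461
ε_A−B = (1.004461 − 1) × 1000 = 4.461 per mil
(The approximation ε ≈ δ_A − δ_B would give 4.11 per mil.)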